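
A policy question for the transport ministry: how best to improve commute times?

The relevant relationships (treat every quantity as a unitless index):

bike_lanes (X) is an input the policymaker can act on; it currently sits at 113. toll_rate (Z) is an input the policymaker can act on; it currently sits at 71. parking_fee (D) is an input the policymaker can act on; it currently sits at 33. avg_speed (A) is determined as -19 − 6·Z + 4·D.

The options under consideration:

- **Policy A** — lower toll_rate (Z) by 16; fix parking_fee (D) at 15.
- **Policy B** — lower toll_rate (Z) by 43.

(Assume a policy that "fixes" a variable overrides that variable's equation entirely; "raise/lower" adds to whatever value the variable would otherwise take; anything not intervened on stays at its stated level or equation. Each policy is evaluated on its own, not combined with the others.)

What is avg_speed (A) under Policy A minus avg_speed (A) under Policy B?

-234

Policy A (Z − 16, D := 15):
  Z = 71 − 16 = 55
  D = 15
  A = -19 − 6·55 + 4·15 = -289
Policy B (Z − 43):
  Z = 71 − 43 = 28
  D = 33
  A = -19 − 6·28 + 4·33 = -55
A: -289 − (-55) = -234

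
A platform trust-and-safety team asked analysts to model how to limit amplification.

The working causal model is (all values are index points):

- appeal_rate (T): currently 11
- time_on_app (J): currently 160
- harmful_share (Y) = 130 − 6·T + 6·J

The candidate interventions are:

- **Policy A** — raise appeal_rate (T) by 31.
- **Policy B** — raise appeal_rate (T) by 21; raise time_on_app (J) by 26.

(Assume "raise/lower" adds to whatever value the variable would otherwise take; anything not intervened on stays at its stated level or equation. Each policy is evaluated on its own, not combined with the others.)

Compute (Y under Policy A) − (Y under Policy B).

-216

Policy A (T + 31):
  T = 11 + 31 = 42
  J = 160
  Y = 130 − 6·42 + 6·160 = 838
Policy B (T + 21, J + 26):
  T = 11 + 21 = 32
  J = 160 + 26 = 186
  Y = 130 − 6·32 + 6·186 = 1054
Y: 838 − 1054 = -216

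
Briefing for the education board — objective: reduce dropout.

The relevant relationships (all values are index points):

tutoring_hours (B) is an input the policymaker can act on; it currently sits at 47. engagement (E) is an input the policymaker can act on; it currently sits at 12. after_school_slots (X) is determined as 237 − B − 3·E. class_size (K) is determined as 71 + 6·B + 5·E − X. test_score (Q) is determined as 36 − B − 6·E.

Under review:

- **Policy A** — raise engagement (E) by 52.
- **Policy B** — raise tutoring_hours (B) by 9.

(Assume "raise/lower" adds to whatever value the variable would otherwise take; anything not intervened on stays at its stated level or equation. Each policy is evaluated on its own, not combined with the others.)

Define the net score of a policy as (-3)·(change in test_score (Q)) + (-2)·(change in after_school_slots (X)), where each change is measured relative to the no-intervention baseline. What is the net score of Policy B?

Baseline:
  B = 47
  E = 12
  X = 237 − 47 − 3·12 = 154
  Q = 36 − 47 − 6·12 = -83
Policy B (B + 9):
  B = 47 + 9 = 56
  E = 12
  X = 237 − 56 − 3·12 = 145
  Q = 36 − 56 − 6·12 = -92
ΔQ = -92 − (-83) = -9; ΔX = 145 − 154 = -9
Score = (-3)·(-9) + (-2)·(-9) = 45

45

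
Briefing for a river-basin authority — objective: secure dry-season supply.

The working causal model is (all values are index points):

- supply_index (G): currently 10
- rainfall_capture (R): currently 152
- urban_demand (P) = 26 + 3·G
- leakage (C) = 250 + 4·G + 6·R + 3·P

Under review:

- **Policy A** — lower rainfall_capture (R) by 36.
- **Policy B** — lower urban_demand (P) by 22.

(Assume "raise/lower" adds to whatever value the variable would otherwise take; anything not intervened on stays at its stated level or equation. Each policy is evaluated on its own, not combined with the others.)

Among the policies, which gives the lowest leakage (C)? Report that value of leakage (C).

Policy A (R − 36):
  G = 10
  R = 152 − 36 = 116
  P = 26 + 3·10 = 56
  C = 250 + 4·10 + 6·116 + 3·56 = 1154
Policy B (P − 22):
  G = 10
  R = 152
  P = 26 + 3·10 (−22 from intervention) = 34
  C = 250 + 4·10 + 6·152 + 3·34 = 1304
Comparing — Policy A: C=1154, Policy B: C=1304. Lowest is 1154 (Policy A).

1154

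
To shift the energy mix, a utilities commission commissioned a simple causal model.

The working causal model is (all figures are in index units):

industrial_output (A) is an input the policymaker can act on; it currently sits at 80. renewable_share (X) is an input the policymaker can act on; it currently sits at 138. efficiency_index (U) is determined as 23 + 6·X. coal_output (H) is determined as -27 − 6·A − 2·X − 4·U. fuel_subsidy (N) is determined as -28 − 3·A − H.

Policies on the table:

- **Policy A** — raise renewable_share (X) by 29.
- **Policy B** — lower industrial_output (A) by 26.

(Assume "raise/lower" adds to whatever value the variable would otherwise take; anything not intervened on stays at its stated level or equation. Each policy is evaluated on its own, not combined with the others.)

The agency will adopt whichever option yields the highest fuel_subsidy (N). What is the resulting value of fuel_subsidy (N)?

Policy A (X + 29):
  A = 80
  X = 138 + 29 = 167
  U = 23 + 6·167 = 1025
  H = -27 − 6·80 − 2·167 − 4·1025 = -4941
  N = -28 − 3·80 − (-4941) = 4673
Policy B (A − 26):
  A = 80 − 26 = 54
  X = 138
  U = 23 + 6·138 = 851
  H = -27 − 6·54 − 2·138 − 4·851 = -4031
  N = -28 − 3·54 − (-4031) = 3841
Comparing — Policy A: N=4673, Policy B: N=3841. Highest is 4673 (Policy A).

4673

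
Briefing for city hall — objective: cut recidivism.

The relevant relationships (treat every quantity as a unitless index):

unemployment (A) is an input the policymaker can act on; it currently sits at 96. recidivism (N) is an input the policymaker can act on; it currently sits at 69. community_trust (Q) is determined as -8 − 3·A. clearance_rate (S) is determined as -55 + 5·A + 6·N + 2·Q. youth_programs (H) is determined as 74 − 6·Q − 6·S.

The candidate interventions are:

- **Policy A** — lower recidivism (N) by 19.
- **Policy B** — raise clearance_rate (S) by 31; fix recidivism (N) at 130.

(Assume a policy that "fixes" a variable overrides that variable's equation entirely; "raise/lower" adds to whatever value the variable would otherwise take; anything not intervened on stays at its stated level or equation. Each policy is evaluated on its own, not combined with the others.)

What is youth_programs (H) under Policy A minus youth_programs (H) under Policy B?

3066

Policy A (N − 19):
  A = 96
  N = 69 − 19 = 50
  Q = -8 − 3·96 = -296
  S = -55 + 5·96 + 6·50 + 2·(-296) = 133
  H = 74 − 6·(-296) − 6·133 = 1052
Policy B (S + 31, N := 130):
  A = 96
  N = 130
  Q = -8 − 3·96 = -296
  S = -55 + 5·96 + 6·130 + 2·(-296) (+31 from intervention) = 644
  H = 74 − 6·(-296) − 6·644 = -2014
H: 1052 − (-2014) = 3066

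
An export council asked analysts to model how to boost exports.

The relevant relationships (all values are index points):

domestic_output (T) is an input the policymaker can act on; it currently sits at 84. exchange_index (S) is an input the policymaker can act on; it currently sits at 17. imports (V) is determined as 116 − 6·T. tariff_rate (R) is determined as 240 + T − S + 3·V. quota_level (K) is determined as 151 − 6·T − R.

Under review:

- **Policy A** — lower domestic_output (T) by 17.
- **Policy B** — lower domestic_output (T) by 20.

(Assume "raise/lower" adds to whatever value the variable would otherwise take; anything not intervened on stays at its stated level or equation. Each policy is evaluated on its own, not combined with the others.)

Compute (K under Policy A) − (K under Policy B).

Policy A (T − 17):
  T = 84 − 17 = 67
  S = 17
  V = 116 − 6·67 = -286
  R = 240 + 67 − 17 + 3·(-286) = -568
  K = 151 − 6·67 − (-568) = 317
Policy B (T − 20):
  T = 84 − 20 = 64
  S = 17
  V = 116 − 6·64 = -268
  R = 240 + 64 − 17 + 3·(-268) = -517
  K = 151 − 6·64 − (-517) = 284
K: 317 − 284 = 33

33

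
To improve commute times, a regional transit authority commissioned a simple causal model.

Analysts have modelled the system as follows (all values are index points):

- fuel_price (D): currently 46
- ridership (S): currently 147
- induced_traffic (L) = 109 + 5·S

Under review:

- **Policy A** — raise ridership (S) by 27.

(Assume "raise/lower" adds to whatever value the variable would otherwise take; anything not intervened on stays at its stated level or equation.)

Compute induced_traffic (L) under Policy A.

Policy A (S + 27):
  S = 147 + 27 = 174
  L = 109 + 5·174 = 979

979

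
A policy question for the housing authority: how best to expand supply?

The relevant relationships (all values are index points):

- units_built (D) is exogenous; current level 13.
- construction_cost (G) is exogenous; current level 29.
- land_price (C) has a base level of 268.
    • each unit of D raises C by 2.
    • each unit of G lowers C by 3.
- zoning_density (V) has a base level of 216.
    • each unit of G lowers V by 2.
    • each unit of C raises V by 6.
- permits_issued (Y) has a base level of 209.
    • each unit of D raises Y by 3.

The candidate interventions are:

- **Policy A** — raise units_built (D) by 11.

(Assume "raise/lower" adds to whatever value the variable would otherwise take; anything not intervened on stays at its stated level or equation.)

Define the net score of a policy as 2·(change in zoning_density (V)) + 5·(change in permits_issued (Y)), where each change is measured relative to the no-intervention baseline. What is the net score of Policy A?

429

Baseline:
  D = 13
  G = 29
  C = 268 + 2·13 − 3·29 = 207
  V = 216 − 2·29 + 6·207 = 1400
  Y = 209 + 3·13 = 248
Policy A (D + 11):
  D = 13 + 11 = 24
  G = 29
  C = 268 + 2·24 − 3·29 = 229
  V = 216 − 2·29 + 6·229 = 1532
  Y = 209 + 3·24 = 281
ΔV = 1532 − 1400 = 132; ΔY = 281 − 248 = 33
Score = 2·132 + 5·33 = 429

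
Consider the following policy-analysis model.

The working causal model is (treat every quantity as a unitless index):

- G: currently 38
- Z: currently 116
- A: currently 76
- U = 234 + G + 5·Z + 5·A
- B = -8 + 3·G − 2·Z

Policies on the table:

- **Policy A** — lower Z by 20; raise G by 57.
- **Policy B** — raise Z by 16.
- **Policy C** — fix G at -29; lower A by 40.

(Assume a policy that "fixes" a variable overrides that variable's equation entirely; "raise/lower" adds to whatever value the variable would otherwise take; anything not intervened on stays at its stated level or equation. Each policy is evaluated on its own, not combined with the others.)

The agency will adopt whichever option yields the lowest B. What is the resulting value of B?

-327

Policy A (Z − 20, G + 57):
  G = 38 + 57 = 95
  Z = 116 − 20 = 96
  B = -8 + 3·95 − 2·96 = 85
Policy B (Z + 16):
  G = 38
  Z = 116 + 16 = 132
  B = -8 + 3·38 − 2·132 = -158
Policy C (G := -29, A − 40):
  G = -29
  Z = 116
  B = -8 + 3·(-29) − 2·116 = -327
Comparing — Policy A: B=85, Policy B: B=-158, Policy C: B=-327. Lowest is -327 (Policy C).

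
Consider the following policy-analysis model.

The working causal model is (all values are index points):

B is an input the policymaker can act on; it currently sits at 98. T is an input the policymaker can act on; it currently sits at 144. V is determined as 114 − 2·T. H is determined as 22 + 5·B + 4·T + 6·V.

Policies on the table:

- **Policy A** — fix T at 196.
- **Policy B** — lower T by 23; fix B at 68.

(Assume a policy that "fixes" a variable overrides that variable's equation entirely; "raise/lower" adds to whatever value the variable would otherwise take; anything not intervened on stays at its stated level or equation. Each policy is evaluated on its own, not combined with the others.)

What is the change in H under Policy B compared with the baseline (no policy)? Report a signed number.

34

Baseline:
  B = 98
  T = 144
  V = 114 − 2·144 = -174
  H = 22 + 5·98 + 4·144 + 6·(-174) = 44
Policy B (T − 23, B := 68):
  B = 68
  T = 144 − 23 = 121
  V = 114 − 2·121 = -128
  H = 22 + 5·68 + 4·121 + 6·(-128) = 78
Change in H: 78 − 44 = 34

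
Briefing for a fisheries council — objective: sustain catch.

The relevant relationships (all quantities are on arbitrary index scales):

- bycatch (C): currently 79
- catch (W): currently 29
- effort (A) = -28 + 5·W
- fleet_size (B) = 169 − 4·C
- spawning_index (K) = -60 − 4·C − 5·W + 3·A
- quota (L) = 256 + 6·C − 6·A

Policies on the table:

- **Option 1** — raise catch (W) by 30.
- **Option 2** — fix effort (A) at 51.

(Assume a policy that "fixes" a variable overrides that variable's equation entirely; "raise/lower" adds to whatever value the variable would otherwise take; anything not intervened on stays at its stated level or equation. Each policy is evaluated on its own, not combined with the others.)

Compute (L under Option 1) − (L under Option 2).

-1296

Option 1 (W + 30):
  C = 79
  W = 29 + 30 = 59
  A = -28 + 5·59 = 267
  L = 256 + 6·79 − 6·267 = -872
Option 2 (A := 51):
  C = 79
  W = 29
  A = 51
  L = 256 + 6·79 − 6·51 = 424
L: -872 − 424 = -1296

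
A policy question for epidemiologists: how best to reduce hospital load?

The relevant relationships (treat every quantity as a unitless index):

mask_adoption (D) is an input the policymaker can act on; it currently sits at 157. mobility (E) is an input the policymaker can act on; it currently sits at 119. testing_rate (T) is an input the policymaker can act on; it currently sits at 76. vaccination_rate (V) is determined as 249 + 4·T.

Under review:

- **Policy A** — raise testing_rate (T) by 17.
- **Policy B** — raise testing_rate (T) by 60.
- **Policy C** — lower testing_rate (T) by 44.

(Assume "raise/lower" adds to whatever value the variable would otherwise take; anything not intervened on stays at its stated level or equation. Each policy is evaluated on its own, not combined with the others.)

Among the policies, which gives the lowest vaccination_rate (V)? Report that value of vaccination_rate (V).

Policy A (T + 17):
  T = 76 + 17 = 93
  V = 249 + 4·93 = 621
Policy B (T + 60):
  T = 76 + 60 = 136
  V = 249 + 4·136 = 793
Policy C (T − 44):
  T = 76 − 44 = 32
  V = 249 + 4·32 = 377
Comparing — Policy A: V=621, Policy B: V=793, Policy C: V=377. Lowest is 377 (Policy C).

377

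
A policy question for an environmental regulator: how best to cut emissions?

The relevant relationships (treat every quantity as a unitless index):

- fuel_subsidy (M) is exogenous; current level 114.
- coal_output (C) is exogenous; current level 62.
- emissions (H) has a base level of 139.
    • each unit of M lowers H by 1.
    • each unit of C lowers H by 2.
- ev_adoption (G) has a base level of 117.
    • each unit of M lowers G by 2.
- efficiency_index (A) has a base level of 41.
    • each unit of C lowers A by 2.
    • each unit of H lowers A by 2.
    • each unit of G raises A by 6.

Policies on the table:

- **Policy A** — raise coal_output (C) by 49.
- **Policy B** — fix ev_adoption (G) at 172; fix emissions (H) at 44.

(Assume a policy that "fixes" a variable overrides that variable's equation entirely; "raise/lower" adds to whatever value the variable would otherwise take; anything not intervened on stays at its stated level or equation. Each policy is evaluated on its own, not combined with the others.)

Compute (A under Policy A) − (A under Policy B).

Policy A (C + 49):
  M = 114
  C = 62 + 49 = 111
  H = 139 − 114 − 2·111 = -197
  G = 117 − 2·114 = -111
  A = 41 − 2·111 − 2·(-197) + 6·(-111) = -453
Policy B (G := 172, H := 44):
  M = 114
  C = 62
  H = 44
  G = 172
  A = 41 − 2·62 − 2·44 + 6·172 = 861
A: -453 − 861 = -1314

-1314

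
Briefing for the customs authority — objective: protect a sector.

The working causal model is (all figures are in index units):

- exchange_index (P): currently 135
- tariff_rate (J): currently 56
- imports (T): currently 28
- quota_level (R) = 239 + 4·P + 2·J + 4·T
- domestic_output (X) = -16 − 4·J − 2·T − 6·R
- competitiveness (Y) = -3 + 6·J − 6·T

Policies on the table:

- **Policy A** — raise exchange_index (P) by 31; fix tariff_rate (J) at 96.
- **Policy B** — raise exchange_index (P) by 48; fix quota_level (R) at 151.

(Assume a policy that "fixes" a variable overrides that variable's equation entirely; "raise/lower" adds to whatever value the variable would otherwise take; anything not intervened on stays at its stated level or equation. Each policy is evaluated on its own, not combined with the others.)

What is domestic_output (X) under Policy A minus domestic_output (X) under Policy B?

Policy A (P + 31, J := 96):
  P = 135 + 31 = 166
  J = 96
  T = 28
  R = 239 + 4·166 + 2·96 + 4·28 = 1207
  X = -16 − 4·96 − 2·28 − 6·1207 = -7698
Policy B (P + 48, R := 151):
  P = 135 + 48 = 183
  J = 56
  T = 28
  R = 151
  X = -16 − 4·56 − 2·28 − 6·151 = -1202
X: -7698 − (-1202) = -6496

-6496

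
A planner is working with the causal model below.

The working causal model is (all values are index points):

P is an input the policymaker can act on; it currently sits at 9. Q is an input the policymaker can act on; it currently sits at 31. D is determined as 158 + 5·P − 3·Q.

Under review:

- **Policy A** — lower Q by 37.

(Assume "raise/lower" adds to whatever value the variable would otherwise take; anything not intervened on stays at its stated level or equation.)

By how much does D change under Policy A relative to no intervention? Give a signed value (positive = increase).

111

Baseline:
  P = 9
  Q = 31
  D = 158 + 5·9 − 3·31 = 110
Policy A (Q − 37):
  P = 9
  Q = 31 − 37 = -6
  D = 158 + 5·9 − 3·(-6) = 221
Change in D: 221 − 110 = 111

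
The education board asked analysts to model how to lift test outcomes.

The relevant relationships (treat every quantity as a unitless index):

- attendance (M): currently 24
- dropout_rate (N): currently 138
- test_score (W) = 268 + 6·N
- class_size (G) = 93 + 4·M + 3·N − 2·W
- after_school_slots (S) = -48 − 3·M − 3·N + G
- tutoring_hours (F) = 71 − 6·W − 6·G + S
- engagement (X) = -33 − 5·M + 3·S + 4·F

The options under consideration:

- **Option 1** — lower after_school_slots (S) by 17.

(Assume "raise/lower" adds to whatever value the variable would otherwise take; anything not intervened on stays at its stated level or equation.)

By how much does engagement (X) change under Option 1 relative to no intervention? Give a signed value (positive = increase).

Baseline:
  M = 24
  N = 138
  W = 268 + 6·138 = 1096
  G = 93 + 4·24 + 3·138 − 2·1096 = -1589
  S = -48 − 3·24 − 3·138 + (-1589) = -2123
  F = 71 − 6·1096 − 6·(-1589) + (-2123) = 906
  X = -33 − 5·24 + 3·(-2123) + 4·906 = -2898
Option 1 (S − 17):
  M = 24
  N = 138
  W = 268 + 6·138 = 1096
  G = 93 + 4·24 + 3·138 − 2·1096 = -1589
  S = -48 − 3·24 − 3·138 + (-1589) (−17 from intervention) = -2140
  F = 71 − 6·1096 − 6·(-1589) + (-2140) = 889
  X = -33 − 5·24 + 3·(-2140) + 4·889 = -3017
Change in X: -3017 − (-2898) = -119

-119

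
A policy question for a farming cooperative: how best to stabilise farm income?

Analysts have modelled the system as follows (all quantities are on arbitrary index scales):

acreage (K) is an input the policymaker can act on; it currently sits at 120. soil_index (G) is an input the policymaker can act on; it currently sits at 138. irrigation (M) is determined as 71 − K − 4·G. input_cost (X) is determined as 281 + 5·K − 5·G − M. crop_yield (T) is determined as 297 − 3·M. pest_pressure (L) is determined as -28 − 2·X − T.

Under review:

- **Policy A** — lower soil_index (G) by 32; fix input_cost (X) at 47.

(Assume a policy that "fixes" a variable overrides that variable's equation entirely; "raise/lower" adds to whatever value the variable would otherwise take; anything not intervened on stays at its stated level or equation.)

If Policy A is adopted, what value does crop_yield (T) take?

Policy A (G − 32, X := 47):
  K = 120
  G = 138 − 32 = 106
  M = 71 − 120 − 4·106 = -473
  T = 297 − 3·(-473) = 1716

1716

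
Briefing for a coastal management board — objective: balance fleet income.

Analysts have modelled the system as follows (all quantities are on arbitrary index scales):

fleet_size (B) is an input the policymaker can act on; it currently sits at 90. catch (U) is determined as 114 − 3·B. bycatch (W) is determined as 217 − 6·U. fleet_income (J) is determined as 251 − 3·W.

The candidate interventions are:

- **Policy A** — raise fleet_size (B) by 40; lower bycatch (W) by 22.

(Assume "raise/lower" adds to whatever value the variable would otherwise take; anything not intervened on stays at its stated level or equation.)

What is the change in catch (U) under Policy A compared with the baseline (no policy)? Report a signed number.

Baseline:
  B = 90
  U = 114 − 3·90 = -156
Policy A (B + 40, W − 22):
  B = 90 + 40 = 130
  U = 114 − 3·130 = -276
Change in U: -276 − (-156) = -120

-120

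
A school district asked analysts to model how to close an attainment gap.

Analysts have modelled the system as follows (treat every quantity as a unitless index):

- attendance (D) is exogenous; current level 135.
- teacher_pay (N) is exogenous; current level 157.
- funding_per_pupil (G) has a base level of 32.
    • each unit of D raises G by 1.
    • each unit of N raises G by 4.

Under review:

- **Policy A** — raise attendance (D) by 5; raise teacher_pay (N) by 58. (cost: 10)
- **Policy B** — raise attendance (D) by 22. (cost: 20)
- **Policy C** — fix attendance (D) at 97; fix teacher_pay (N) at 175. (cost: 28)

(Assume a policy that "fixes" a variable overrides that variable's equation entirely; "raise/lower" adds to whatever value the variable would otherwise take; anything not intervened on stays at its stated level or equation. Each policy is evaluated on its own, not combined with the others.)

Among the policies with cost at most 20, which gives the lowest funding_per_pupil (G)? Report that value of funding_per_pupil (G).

Policy A (D + 5, N + 58):
  D = 135 + 5 = 140
  N = 157 + 58 = 215
  G = 32 + 140 + 4·215 = 1032
Policy B (D + 22):
  D = 135 + 22 = 157
  N = 157
  G = 32 + 157 + 4·157 = 817
Comparing — Policy A: G=1032, Policy B: G=817. Lowest is 817 (Policy B).

817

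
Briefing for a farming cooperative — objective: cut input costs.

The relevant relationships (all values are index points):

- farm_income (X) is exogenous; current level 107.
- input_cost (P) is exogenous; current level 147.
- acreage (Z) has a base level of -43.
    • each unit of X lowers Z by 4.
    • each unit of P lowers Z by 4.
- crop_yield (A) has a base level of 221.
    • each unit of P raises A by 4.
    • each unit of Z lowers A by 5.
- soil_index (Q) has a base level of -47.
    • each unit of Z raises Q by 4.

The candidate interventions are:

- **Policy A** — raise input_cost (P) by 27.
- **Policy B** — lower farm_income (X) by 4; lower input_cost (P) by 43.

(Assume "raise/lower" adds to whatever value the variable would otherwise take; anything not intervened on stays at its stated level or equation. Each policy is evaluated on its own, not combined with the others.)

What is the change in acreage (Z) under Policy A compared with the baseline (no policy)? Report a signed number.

Baseline:
  X = 107
  P = 147
  Z = -43 − 4·107 − 4·147 = -1059
Policy A (P + 27):
  X = 107
  P = 147 + 27 = 174
  Z = -43 − 4·107 − 4·174 = -1167
Change in Z: -1167 − (-1059) = -108

-108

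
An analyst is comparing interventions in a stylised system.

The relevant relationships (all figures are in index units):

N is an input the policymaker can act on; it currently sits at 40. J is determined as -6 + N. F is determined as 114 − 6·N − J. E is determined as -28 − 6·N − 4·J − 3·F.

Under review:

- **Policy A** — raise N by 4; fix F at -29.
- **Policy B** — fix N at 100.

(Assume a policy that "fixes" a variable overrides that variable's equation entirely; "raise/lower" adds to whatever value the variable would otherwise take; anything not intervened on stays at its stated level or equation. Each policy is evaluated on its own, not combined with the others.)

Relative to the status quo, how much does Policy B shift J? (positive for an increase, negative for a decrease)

Baseline:
  N = 40
  J = -6 + 40 = 34
Policy B (N := 100):
  N = 100
  J = -6 + 100 = 94
Change in J: 94 − 34 = 60

60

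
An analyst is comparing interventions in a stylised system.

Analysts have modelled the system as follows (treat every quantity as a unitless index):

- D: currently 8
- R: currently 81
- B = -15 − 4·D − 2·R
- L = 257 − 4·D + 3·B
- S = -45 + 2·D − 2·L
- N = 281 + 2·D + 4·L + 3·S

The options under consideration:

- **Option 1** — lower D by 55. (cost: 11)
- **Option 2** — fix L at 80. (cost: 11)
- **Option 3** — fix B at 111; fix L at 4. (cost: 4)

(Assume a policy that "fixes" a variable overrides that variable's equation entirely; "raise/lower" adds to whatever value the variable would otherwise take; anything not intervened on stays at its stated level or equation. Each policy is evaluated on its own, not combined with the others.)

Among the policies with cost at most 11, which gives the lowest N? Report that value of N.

-1186

Option 1 (D − 55):
  D = 8 − 55 = -47
  R = 81
  B = -15 − 4·(-47) − 2·81 = 11
  L = 257 − 4·(-47) + 3·11 = 478
  S = -45 + 2·(-47) − 2·478 = -1095
  N = 281 + 2·(-47) + 4·478 + 3·(-1095) = -1186
Option 2 (L := 80):
  D = 8
  R = 81
  B = -15 − 4·8 − 2·81 = -209
  L = 80
  S = -45 + 2·8 − 2·80 = -189
  N = 281 + 2·8 + 4·80 + 3·(-189) = 50
Option 3 (B := 111, L := 4):
  D = 8
  R = 81
  B = 111
  L = 4
  S = -45 + 2·8 − 2·4 = -37
  N = 281 + 2·8 + 4·4 + 3·(-37) = 202
Comparing — Option 1: N=-1186, Option 2: N=50, Option 3: N=202. Lowest is -1186 (Option 1).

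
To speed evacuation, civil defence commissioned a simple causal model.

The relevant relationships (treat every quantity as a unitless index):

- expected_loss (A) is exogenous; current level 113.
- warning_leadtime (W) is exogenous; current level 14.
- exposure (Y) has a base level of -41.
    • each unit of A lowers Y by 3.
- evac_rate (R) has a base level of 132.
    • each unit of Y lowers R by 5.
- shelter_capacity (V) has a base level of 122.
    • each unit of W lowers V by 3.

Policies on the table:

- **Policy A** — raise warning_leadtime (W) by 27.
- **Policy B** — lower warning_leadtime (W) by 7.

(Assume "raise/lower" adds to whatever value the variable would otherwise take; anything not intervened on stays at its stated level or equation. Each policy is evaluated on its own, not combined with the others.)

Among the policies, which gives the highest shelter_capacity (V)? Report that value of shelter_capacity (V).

101

Policy A (W + 27):
  W = 14 + 27 = 41
  V = 122 − 3·41 = -1
Policy B (W − 7):
  W = 14 − 7 = 7
  V = 122 − 3·7 = 101
Comparing — Policy A: V=-1, Policy B: V=101. Highest is 101 (Policy B).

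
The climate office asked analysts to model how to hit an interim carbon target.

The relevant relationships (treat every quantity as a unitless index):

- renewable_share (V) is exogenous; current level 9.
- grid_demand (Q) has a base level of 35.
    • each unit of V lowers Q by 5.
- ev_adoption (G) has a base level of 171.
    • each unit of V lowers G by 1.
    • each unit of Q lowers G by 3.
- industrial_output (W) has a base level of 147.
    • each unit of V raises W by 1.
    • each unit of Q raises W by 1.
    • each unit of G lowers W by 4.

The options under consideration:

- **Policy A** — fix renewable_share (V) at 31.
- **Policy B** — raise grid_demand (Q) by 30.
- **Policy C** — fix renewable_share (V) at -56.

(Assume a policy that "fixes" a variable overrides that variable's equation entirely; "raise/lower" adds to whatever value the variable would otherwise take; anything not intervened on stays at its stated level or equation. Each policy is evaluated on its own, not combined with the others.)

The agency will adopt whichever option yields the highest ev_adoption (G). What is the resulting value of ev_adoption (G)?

Policy A (V := 31):
  V = 31
  Q = 35 − 5·31 = -120
  G = 171 − 31 − 3·(-120) = 500
Policy B (Q + 30):
  V = 9
  Q = 35 − 5·9 (+30 from intervention) = 20
  G = 171 − 9 − 3·20 = 102
Policy C (V := -56):
  V = -56
  Q = 35 − 5·(-56) = 315
  G = 171 − (-56) − 3·315 = -718
Comparing — Policy A: G=500, Policy B: G=102, Policy C: G=-718. Highest is 500 (Policy A).

500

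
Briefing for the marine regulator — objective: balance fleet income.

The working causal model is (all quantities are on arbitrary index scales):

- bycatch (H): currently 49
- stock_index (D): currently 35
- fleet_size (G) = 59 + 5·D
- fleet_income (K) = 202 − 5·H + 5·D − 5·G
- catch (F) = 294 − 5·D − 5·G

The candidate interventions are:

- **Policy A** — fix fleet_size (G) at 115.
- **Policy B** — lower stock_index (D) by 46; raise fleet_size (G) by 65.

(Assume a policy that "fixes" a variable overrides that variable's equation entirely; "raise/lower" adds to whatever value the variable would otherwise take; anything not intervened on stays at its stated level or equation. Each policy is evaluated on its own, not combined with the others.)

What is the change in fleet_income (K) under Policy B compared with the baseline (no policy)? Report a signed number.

595

Baseline:
  H = 49
  D = 35
  G = 59 + 5·35 = 234
  K = 202 − 5·49 + 5·35 − 5·234 = -1038
Policy B (D − 46, G + 65):
  H = 49
  D = 35 − 46 = -11
  G = 59 + 5·(-11) (+65 from intervention) = 69
  K = 202 − 5·49 + 5·(-11) − 5·69 = -443
Change in K: -443 − (-1038) = 595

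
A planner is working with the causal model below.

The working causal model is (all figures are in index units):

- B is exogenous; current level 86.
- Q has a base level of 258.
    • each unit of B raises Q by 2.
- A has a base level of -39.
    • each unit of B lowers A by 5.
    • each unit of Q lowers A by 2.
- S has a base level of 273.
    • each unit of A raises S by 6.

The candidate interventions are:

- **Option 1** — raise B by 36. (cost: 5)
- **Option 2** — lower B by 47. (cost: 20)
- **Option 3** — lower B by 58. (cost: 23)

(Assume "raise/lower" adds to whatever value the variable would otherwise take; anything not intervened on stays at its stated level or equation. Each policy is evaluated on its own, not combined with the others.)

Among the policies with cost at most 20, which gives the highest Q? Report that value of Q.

502

Option 1 (B + 36):
  B = 86 + 36 = 122
  Q = 258 + 2·122 = 502
Option 2 (B − 47):
  B = 86 − 47 = 39
  Q = 258 + 2·39 = 336
Comparing — Option 1: Q=502, Option 2: Q=336. Highest is 502 (Option 1).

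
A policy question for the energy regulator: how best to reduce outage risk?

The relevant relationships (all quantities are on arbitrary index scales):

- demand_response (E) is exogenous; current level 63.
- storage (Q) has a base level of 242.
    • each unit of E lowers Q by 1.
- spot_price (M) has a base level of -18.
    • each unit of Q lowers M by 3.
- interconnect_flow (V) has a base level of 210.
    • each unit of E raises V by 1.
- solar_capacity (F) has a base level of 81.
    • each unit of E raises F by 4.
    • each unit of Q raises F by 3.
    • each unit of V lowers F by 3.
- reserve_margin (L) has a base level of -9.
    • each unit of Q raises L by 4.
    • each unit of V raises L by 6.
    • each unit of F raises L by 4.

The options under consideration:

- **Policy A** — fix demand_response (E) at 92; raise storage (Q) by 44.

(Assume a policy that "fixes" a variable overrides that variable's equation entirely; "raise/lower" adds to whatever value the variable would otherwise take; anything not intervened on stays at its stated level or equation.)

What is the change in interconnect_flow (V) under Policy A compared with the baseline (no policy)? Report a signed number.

29

Baseline:
  E = 63
  V = 210 + 63 = 273
Policy A (E := 92, Q + 44):
  E = 92
  V = 210 + 92 = 302
Change in V: 302 − 273 = 29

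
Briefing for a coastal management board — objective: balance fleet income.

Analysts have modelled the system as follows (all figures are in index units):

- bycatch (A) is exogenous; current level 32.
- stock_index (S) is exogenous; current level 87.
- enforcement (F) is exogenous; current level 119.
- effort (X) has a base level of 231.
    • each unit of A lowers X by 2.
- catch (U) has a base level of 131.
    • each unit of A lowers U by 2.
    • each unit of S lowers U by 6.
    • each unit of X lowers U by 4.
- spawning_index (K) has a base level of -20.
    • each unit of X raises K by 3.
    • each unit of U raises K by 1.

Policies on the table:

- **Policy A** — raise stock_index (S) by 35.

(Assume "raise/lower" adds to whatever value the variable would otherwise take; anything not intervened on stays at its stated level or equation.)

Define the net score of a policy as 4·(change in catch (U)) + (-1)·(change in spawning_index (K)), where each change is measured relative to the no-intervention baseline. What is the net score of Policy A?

-630

Baseline:
  A = 32
  S = 87
  X = 231 − 2·32 = 167
  U = 131 − 2·32 − 6·87 − 4·167 = -1123
  K = -20 + 3·167 + (-1123) = -642
Policy A (S + 35):
  A = 32
  S = 87 + 35 = 122
  X = 231 − 2·32 = 167
  U = 131 − 2·32 − 6·122 − 4·167 = -1333
  K = -20 + 3·167 + (-1333) = -852
ΔU = -1333 − (-1123) = -210; ΔK = -852 − (-642) = -210
Score = 4·(-210) + (-1)·(-210) = -630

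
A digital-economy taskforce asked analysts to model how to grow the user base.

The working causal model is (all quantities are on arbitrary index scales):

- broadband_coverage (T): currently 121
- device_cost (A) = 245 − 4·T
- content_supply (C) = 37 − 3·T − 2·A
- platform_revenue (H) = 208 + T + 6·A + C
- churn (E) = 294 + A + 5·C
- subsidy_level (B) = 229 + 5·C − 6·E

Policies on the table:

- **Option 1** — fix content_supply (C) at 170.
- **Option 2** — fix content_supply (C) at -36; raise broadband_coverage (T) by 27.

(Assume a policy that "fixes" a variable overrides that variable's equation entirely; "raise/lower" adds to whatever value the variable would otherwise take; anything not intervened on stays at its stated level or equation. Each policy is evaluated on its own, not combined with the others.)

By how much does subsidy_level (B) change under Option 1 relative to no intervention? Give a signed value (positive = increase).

-450

Baseline:
  T = 121
  A = 245 − 4·121 = -239
  C = 37 − 3·121 − 2·(-239) = 152
  E = 294 + (-239) + 5·152 = 815
  B = 229 + 5·152 − 6·815 = -3901
Option 1 (C := 170):
  T = 121
  A = 245 − 4·121 = -239
  C = 170
  E = 294 + (-239) + 5·170 = 905
  B = 229 + 5·170 − 6·905 = -4351
Change in B: -4351 − (-3901) = -450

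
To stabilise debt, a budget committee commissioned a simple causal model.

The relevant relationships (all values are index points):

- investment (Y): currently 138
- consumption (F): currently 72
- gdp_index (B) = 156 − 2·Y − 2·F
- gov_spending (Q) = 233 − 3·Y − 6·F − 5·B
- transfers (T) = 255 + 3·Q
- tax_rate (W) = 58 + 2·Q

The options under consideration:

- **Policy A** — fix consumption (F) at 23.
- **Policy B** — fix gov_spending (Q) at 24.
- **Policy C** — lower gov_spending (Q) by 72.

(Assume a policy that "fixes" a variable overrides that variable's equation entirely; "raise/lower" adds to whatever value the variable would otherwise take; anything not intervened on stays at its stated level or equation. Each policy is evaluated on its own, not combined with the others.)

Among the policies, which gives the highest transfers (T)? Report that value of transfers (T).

Policy A (F := 23):
  Y = 138
  F = 23
  B = 156 − 2·138 − 2·23 = -166
  Q = 233 − 3·138 − 6·23 − 5·(-166) = 511
  T = 255 + 3·511 = 1788
Policy B (Q := 24):
  Y = 138
  F = 72
  B = 156 − 2·138 − 2·72 = -264
  Q = 24
  T = 255 + 3·24 = 327
Policy C (Q − 72):
  Y = 138
  F = 72
  B = 156 − 2·138 − 2·72 = -264
  Q = 233 − 3·138 − 6·72 − 5·(-264) (−72 from intervention) = 635
  T = 255 + 3·635 = 2160
Comparing — Policy A: T=1788, Policy B: T=327, Policy C: T=2160. Highest is 2160 (Policy C).

2160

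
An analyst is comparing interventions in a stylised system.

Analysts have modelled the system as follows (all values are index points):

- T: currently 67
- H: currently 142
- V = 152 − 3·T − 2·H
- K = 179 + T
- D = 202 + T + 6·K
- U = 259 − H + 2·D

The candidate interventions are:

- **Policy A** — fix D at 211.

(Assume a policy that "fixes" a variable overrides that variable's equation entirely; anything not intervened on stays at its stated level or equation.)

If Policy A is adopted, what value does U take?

539

Policy A (D := 211):
  T = 67
  H = 142
  K = 179 + 67 = 246
  D = 211
  U = 259 − 142 + 2·211 = 539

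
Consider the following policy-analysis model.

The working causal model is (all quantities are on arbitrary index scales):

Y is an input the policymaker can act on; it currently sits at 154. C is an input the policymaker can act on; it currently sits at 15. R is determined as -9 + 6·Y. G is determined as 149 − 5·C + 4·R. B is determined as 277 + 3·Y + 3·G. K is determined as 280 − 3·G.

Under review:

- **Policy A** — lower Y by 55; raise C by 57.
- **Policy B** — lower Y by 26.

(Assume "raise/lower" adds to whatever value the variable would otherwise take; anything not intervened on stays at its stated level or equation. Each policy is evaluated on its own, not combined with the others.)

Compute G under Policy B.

Policy B (Y − 26):
  Y = 154 − 26 = 128
  C = 15
  R = -9 + 6·128 = 759
  G = 149 − 5·15 + 4·759 = 3110

3110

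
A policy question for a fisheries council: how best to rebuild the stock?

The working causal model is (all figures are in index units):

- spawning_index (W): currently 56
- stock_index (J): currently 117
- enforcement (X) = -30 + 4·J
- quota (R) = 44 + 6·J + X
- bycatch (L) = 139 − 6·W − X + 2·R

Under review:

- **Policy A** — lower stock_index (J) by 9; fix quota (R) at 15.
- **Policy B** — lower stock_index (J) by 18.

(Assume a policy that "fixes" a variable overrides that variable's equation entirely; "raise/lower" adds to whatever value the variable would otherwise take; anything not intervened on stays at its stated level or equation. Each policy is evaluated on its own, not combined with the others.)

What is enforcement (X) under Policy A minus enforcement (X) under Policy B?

Policy A (J − 9, R := 15):
  J = 117 − 9 = 108
  X = -30 + 4·108 = 402
Policy B (J − 18):
  J = 117 − 18 = 99
  X = -30 + 4·99 = 366
X: 402 − 366 = 36

36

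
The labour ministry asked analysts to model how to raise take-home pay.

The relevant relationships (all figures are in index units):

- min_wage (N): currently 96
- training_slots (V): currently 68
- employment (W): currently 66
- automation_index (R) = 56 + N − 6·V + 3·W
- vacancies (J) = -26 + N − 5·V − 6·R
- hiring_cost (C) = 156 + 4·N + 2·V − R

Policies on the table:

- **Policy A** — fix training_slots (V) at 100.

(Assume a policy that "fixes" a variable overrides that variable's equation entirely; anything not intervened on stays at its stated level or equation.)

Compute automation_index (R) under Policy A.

-250

Policy A (V := 100):
  N = 96
  V = 100
  W = 66
  R = 56 + 96 − 6·100 + 3·66 = -250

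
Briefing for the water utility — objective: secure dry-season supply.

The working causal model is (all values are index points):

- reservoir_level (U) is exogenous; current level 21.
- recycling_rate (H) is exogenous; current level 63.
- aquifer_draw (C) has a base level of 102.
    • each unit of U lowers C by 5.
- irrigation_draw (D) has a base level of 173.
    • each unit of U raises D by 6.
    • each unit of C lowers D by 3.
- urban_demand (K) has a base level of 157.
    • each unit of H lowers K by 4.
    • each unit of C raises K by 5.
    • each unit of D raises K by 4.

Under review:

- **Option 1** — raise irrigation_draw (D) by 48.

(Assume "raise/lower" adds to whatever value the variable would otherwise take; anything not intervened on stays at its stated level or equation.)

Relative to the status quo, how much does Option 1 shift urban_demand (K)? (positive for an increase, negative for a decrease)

192

Baseline:
  U = 21
  H = 63
  C = 102 − 5·21 = -3
  D = 173 + 6·21 − 3·(-3) = 308
  K = 157 − 4·63 + 5·(-3) + 4·308 = 1122
Option 1 (D + 48):
  U = 21
  H = 63
  C = 102 − 5·21 = -3
  D = 173 + 6·21 − 3·(-3) (+48 from intervention) = 356
  K = 157 − 4·63 + 5·(-3) + 4·356 = 1314
Change in K: 1314 − 1122 = 192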